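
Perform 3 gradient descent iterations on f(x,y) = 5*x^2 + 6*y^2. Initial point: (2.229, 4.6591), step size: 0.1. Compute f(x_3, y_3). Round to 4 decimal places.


Gradient descent on f(x,y) = 5*x^2 + 6*y^2.
Starting point: (2.229, 4.6591), alpha = 0.1
Step 1: grad_x = 2*5*2.229 = 22.29, grad_y = 2*6*4.6591 = 55.9092
  x_1 = 2.229 - 0.1*22.29 = 0.0
  y_1 = 4.6591 - 0.1*55.9092 = -0.9318
Step 2: grad_x = 2*5*0.0 = 0.0, grad_y = 2*6*-0.9318 = -11.1818
  x_2 = 0.0 - 0.1*0.0 = 0.0
  y_2 = -0.9318 - 0.1*-11.1818 = 0.1864
Step 3: grad_x = 2*5*0.0 = 0.0, grad_y = 2*6*0.1864 = 2.2364
  x_3 = 0.0 - 0.1*0.0 = 0.0
  y_3 = 0.1864 - 0.1*2.2364 = -0.0373
f(0.0, -0.0373) = 5*0.0^2 + 6*(-0.0373)^2 = 0.0083


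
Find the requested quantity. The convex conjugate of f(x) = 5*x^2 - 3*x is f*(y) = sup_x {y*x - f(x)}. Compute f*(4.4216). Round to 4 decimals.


f*(y) = sup_x {y*x - a*x^2 - b*x} = sup_x {(y-b)*x - a*x^2}
FOC: (y - b) - 2a*x = 0 => x* = (y - b)/(2a)
x* = (4.4216 + 3)/(2*5) = 0.7422
f*(4.4216) = (y-b)^2/(4a) = (4.4216 + 3)^2/(4*5)
= 55.0801/20 = 2.754


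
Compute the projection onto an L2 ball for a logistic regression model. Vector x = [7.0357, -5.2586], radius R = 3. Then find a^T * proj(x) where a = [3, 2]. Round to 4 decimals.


Step 1: Compute ||x|| (intermediates to 6 decimals).
||x|| = sqrt(7.0357^2 + (-5.2586)^2) = 8.783732
Step 2: Project.
Since ||x|| > R, scale = R/||x|| = 3/8.783732 = 0.34154, proj(x) = scale * x
proj(x) = [2.402973, -1.796022]
Step 3: Dot product.
a^T * proj(x) = 3*2.402973 + 2*(-1.796022) = 3.6169


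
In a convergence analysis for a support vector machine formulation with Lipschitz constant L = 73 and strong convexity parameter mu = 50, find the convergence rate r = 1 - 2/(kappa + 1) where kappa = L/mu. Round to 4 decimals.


Step 1: Compute the condition number.
kappa = L/mu = 73/50 = 1.46
Step 2: Compute the convergence rate.
r = 1 - 2/(kappa + 1) = 1 - 2*mu/(L + mu) = (L - mu)/(L + mu) = 23/123 = 0.187


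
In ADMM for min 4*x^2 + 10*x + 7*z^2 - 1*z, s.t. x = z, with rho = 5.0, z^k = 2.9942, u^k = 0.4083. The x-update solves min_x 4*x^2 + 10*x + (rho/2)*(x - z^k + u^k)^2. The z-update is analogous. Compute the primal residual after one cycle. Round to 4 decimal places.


ADMM iteration with rho = 5.0, z^k = 2.9942, u^k = 0.4083
Step 1: x-update.
Minimize 4*x^2 + 10*x + (5.0/2)*(x - 2.9942 + 0.4083)^2
FOC: (2*4 + 5.0)*x = -10 + 5.0*(2.9942 - 0.4083)
x^{k+1} = 0.2253
Step 2: z-update.
Minimize 7*z^2 - 1*z + (5.0/2)*(0.2253 - z + 0.4083)^2
FOC: (2*7 + 5.0)*z = 1 + 5.0*(0.2253 + 0.4083)
z^{k+1} = 0.2194
Step 3: u-update.
u^{k+1} = 0.4083 + 0.2253 - 0.2194 = 0.4143
Step 4: Primal residual = |0.2253 - 0.2194| = 0.006


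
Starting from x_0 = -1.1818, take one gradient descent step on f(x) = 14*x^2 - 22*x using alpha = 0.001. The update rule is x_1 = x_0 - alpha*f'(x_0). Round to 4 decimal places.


We compute the gradient at x_0 and apply the update.
f'(x) = 28*x - 22
f'(-1.1818) = 28*-1.1818 - 22 = -55.0904
x_1 = -1.1818 - 0.001*-55.0904 = -1.1267


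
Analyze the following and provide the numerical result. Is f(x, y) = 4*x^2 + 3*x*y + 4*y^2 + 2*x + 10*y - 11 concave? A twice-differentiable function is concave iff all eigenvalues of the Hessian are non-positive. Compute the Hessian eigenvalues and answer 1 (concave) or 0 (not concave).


The Hessian of f(x,y) = 4*x^2 + 3*x*y + 4*y^2 + 2*x + 10*y - 11 is:
H = [[8, 3], [3, 8]]
Trace = 8 + 8 = 16
Determinant = 8*8 - (3)^2 = 55
Discriminant = (16)^2 - 4*55 = 36.0
Eigenvalues: lambda_1 = 5.0, lambda_2 = 11.0
The function is not concave.

0


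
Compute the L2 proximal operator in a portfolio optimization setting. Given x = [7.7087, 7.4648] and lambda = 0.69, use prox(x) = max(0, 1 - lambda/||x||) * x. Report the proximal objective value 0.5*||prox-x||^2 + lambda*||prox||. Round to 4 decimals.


Step 1: Compute ||x||.
||x|| = 10.7307
Step 2: Compute scaling factor.
scale = max(0, 1 - 0.69/10.7307) = 0.9357
Step 3: prox(x) = [7.213, 6.9848]
||prox(x)|| = 10.0407
Step 4: Proximal objective.
0.5*||prox-x||^2 = 0.2381
lambda*||prox|| = 6.9281
Total = 7.1661


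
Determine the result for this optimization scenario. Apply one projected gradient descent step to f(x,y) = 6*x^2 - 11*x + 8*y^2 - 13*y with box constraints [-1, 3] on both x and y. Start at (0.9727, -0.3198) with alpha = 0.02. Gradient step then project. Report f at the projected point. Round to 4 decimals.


Step 1: Compute gradient at (0.9727, -0.3198).
grad_x = 2*6*0.9727 - 11 = 0.6724
grad_y = 2*8*-0.3198 - 13 = -18.1168
Step 2: Gradient step.
x_raw = 0.9727 - 0.02*0.6724 = 0.9593
y_raw = -0.3198 - 0.02*-18.1168 = 0.0425
Step 3: Project onto [-1, 3].
x_proj = clip(0.9593) = 0.9593
y_proj = clip(0.0425) = 0.0425
Step 4: Evaluate f.
f(0.9593, 0.0425) = -5.5693


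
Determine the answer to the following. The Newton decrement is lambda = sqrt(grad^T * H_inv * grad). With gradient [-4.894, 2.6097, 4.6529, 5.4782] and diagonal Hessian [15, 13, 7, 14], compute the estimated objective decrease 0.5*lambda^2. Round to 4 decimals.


Step 1: H is diagonal, so H^(-1) * g = [-0.3263, 0.2007, 0.6647, 0.3913].
Step 2: g^T H^(-1) g = sum_i g_i^2 / H_ii
  = (-4.894)^2/15 + (2.6097)^2/13 + (4.6529)^2/7 + (5.4782)^2/14
  = 1.5967 + 0.5239 + 3.0928 + 2.1436 = 7.357
Step 3: Objective decrease = 0.5 * g^T H^(-1) g = 3.6785


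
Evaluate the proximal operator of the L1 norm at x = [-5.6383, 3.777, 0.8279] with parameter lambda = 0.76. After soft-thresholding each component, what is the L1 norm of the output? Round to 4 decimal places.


Soft-thresholding with lambda = 0.76:
prox(-5.6383) = sign(-5.6383)*max(|-5.6383| - 0.76, 0) = -4.8783
prox(3.777) = sign(3.777)*max(|3.777| - 0.76, 0) = 3.017
prox(0.8279) = sign(0.8279)*max(|0.8279| - 0.76, 0) = 0.0679
prox(x) = [-4.8783, 3.017, 0.0679]
||prox(x)||_1 = 4.8783 + 3.017 + 0.0679 = 7.9632


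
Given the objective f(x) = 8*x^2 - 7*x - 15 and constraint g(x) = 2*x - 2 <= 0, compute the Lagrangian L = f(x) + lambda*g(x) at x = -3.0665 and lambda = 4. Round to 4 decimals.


Step 1: Evaluate f(x).
f(-3.0665) = 8*(-3.0665)^2 - 7*(-3.0665) - 15 = 81.6929
Step 2: Evaluate g(x).
g(-3.0665) = 2*-3.0665 - 2 = -8.133
Step 3: Compute Lagrangian.
L = 81.6929 + 4*-8.133 = 49.1609


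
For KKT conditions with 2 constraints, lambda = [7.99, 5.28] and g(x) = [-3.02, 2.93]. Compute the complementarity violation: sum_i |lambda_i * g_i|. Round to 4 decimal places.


KKT complementary slackness check:
lambda_1 * g_1 = 7.99 * -3.02 = -24.1298
lambda_2 * g_2 = 5.28 * 2.93 = 15.4704
Total violation = 24.1298 + 15.4704 = 39.6002


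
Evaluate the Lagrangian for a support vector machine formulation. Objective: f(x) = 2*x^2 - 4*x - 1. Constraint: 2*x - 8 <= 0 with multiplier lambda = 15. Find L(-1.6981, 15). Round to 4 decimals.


Step 1: Evaluate f(x).
f(-1.6981) = 2*(-1.6981)^2 - 4*(-1.6981) - 1 = 11.5595
Step 2: Evaluate g(x).
g(-1.6981) = 2*-1.6981 - 8 = -11.3962
Step 3: Compute Lagrangian.
L = 11.5595 + 15*-11.3962 = -159.3835


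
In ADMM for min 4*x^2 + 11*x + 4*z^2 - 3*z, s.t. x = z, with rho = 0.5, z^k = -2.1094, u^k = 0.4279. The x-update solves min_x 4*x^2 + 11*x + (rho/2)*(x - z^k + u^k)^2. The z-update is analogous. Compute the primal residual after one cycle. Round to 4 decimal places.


ADMM iteration with rho = 0.5, z^k = -2.1094, u^k = 0.4279
Step 1: x-update.
Minimize 4*x^2 + 11*x + (0.5/2)*(x + 2.1094 + 0.4279)^2
FOC: (2*4 + 0.5)*x = -11 + 0.5*(-2.1094 - 0.4279)
x^{k+1} = -1.4434
Step 2: z-update.
Minimize 4*z^2 - 3*z + (0.5/2)*(-1.4434 - z + 0.4279)^2
FOC: (2*4 + 0.5)*z = 3 + 0.5*(-1.4434 + 0.4279)
z^{k+1} = 0.2932
Step 3: u-update.
u^{k+1} = 0.4279 - 1.4434 - 0.2932 = -1.3087
Step 4: Primal residual = |-1.4434 - 0.2932| = 1.7366


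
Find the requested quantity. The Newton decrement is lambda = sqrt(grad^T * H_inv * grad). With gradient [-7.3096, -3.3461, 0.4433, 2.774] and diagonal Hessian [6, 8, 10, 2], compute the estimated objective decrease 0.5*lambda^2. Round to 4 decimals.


Step 1: H is diagonal, so H^(-1) * g = [-1.2183, -0.4183, 0.0443, 1.387].
Step 2: g^T H^(-1) g = sum_i g_i^2 / H_ii
  = (-7.3096)^2/6 + (-3.3461)^2/8 + (0.4433)^2/10 + (2.774)^2/2
  = 8.905 + 1.3995 + 0.0197 + 3.8475 = 14.1718
Step 3: Objective decrease = 0.5 * g^T H^(-1) g = 7.0859


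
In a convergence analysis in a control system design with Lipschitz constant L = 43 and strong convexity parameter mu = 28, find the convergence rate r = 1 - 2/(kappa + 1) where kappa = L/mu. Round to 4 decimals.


Step 1: Compute the condition number.
kappa = L/mu = 43/28 = 1.5357
Step 2: Compute the convergence rate.
r = 1 - 2/(kappa + 1) = 1 - 2*mu/(L + mu) = (L - mu)/(L + mu) = 15/71 = 0.2113


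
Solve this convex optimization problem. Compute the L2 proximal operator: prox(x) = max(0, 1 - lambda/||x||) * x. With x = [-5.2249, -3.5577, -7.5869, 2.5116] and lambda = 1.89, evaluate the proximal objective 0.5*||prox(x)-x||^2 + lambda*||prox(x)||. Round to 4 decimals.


Step 1: Compute ||x||.
||x|| = 10.1895
Step 2: Compute scaling factor.
scale = max(0, 1 - 1.89/10.1895) = 0.8145
Step 3: prox(x) = [-4.2558, -2.8978, -6.1796, 2.0457]
||prox(x)|| = 8.2995
Step 4: Proximal objective.
0.5*||prox-x||^2 = 1.7861
lambda*||prox|| = 15.6861
Total = 17.4721


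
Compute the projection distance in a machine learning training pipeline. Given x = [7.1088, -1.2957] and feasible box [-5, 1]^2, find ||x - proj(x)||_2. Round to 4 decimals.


Project each component onto [-5, 1].
clip(7.1088) = 1.0, clip(-1.2957) = -1.2957
Projection = [1.0, -1.2957]
Squared diffs: [37.3174, 0.0]
Distance = sqrt(37.3174) = 6.1088


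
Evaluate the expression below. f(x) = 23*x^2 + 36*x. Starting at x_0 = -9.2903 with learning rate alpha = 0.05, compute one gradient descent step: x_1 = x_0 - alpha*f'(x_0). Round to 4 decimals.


We compute the gradient at x_0 and apply the update.
f'(x) = 46*x + 36
f'(-9.2903) = 46*-9.2903 + 36 = -391.3538
x_1 = -9.2903 - 0.05*-391.3538 = 10.2774


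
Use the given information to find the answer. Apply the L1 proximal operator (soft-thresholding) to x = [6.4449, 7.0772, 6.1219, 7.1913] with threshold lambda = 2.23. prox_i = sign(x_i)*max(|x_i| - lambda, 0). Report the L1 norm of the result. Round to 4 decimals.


Soft-thresholding with lambda = 2.23:
prox(6.4449) = sign(6.4449)*max(|6.4449| - 2.23, 0) = 4.2149
prox(7.0772) = sign(7.0772)*max(|7.0772| - 2.23, 0) = 4.8472
prox(6.1219) = sign(6.1219)*max(|6.1219| - 2.23, 0) = 3.8919
prox(7.1913) = sign(7.1913)*max(|7.1913| - 2.23, 0) = 4.9613
prox(x) = [4.2149, 4.8472, 3.8919, 4.9613]
||prox(x)||_1 = 4.2149 + 4.8472 + 3.8919 + 4.9613 = 17.9153


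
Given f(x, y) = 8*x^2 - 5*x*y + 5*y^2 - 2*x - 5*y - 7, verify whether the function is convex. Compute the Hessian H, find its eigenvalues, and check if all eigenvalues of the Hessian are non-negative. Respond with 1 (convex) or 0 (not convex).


The Hessian of f(x,y) = 8*x^2 - 5*x*y + 5*y^2 - 2*x - 5*y - 7 is:
H = [[16, -5], [-5, 10]]
Trace = 16 + 10 = 26
Determinant = 16*10 - (-5)^2 = 135
Discriminant = (26)^2 - 4*135 = 136.0
Eigenvalues: lambda_1 = 7.169, lambda_2 = 18.831
The function is convex.

1


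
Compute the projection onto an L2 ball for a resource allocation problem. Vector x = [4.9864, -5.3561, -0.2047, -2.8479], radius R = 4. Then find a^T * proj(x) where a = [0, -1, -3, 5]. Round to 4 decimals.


Step 1: Compute ||x|| (intermediates to 6 decimals).
||x|| = sqrt(4.9864^2 + (-5.3561)^2 + (-0.2047)^2 + (-2.8479)^2) = 7.855217
Step 2: Project.
Since ||x|| > R, scale = R/||x|| = 4/7.855217 = 0.509216, proj(x) = scale * x
proj(x) = [2.539155, -2.727412, -0.104237, -1.450196]
Step 3: Dot product.
a^T * proj(x) = 0*2.539155 - 1*(-2.727412) - 3*(-0.104237) + 5*(-1.450196) = -4.2109


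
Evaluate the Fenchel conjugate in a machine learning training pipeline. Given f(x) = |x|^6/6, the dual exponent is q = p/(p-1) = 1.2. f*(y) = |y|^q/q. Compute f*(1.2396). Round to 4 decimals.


The conjugate exponent q satisfies 1/p + 1/q = 1.
p = 6, so q = 6/(6 - 1) = 1.2
|y|^q = 1.2396^1.2 = 1.294
f*(1.2396) = 1.294 / 1.2 = 1.0783


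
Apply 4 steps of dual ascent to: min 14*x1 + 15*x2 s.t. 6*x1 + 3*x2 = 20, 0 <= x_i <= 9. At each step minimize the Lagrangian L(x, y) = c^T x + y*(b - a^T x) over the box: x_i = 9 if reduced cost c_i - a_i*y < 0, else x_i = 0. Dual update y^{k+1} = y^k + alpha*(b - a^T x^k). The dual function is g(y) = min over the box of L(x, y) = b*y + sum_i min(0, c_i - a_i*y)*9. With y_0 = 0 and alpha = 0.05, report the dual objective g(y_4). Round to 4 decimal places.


Dual ascent for LP: min 14*x1 + 15*x2, 6*x1 + 3*x2 = 20, 0 <= x_i <= 9
Step 1: y^k = 0.0, reduced costs: (14.0, 15.0)
  x^k = (0.0, 0.0), subgradient = b - a^T x = 20.0
  y^{k+1} = 0.0 + 0.05*20.0 = 1.0
Step 2: y^k = 1.0, reduced costs: (8.0, 12.0)
  x^k = (0.0, 0.0), subgradient = b - a^T x = 20.0
  y^{k+1} = 1.0 + 0.05*20.0 = 2.0
Step 3: y^k = 2.0, reduced costs: (2.0, 9.0)
  x^k = (0.0, 0.0), subgradient = b - a^T x = 20.0
  y^{k+1} = 2.0 + 0.05*20.0 = 3.0
Step 4: y^k = 3.0, reduced costs: (-4.0, 6.0)
  x^k = (9.0, 0.0), subgradient = b - a^T x = -34.0
  y^{k+1} = 3.0 + 0.05*-34.0 = 1.3
Dual objective at y_4 = 1.3: reduced costs (6.2, 11.1), box minimizer x = (0.0, 0.0)
g(y_4) = b*y + (c1 - a1*y)*x1 + (c2 - a2*y)*x2 = 20*1.3 + 6.2*0.0 + 11.1*0.0 = 26.0 + 0.0 + 0.0 = 26.0


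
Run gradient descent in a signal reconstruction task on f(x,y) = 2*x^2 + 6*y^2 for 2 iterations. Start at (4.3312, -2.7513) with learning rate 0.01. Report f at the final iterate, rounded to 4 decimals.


Gradient descent on f(x,y) = 2*x^2 + 6*y^2.
Starting point: (4.3312, -2.7513), alpha = 0.01
Step 1: grad_x = 2*2*4.3312 = 17.3248, grad_y = 2*6*-2.7513 = -33.0156
  x_1 = 4.3312 - 0.01*17.3248 = 4.158
  y_1 = -2.7513 - 0.01*-33.0156 = -2.4211
Step 2: grad_x = 2*2*4.158 = 16.6318, grad_y = 2*6*-2.4211 = -29.0537
  x_2 = 4.158 - 0.01*16.6318 = 3.9916
  y_2 = -2.4211 - 0.01*-29.0537 = -2.1306
f(3.9916, -2.1306) = 2*3.9916^2 + 6*(-2.1306)^2 = 59.1032


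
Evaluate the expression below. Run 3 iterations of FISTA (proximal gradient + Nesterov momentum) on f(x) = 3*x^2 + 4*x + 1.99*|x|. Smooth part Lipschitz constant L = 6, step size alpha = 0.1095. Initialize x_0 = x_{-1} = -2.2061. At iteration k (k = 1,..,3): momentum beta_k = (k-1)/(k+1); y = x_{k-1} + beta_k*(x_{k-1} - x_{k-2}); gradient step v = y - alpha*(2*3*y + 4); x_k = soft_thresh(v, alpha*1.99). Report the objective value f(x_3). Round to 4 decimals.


FISTA on f(x) = 3*x^2 + 4*x + 1.99*|x|
L = 6, alpha = 0.1095
Iteration 1: beta = 0.0, y = -2.2061 + 0.0*(-2.2061 + 2.2061) = -2.2061
  grad(y) = -9.2366, v = y - alpha*grad = -1.1947
  prox(v) = soft_thresh(-1.1947, 0.2179) = -0.9768
Iteration 2: beta = 0.3333, y = -0.9768 + 0.3333*(-0.9768 + 2.2061) = -0.567
  grad(y) = 0.5979, v = y - alpha*grad = -0.6325
  prox(v) = soft_thresh(-0.6325, 0.2179) = -0.4146
Iteration 3: beta = 0.5, y = -0.4146 + 0.5*(-0.4146 + 0.9768) = -0.1335
  grad(y) = 3.1991, v = y - alpha*grad = -0.4838
  prox(v) = soft_thresh(-0.4838, 0.2179) = -0.2659
f(x_3) = 3*(-0.2659)^2 + 4*(-0.2659) + 1.99*|-0.2659| = -0.3223


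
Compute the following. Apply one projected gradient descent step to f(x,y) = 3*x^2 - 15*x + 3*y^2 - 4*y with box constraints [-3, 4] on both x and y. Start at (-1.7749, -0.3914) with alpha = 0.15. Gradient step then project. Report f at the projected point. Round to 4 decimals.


Step 1: Compute gradient at (-1.7749, -0.3914).
grad_x = 2*3*-1.7749 - 15 = -25.6494
grad_y = 2*3*-0.3914 - 4 = -6.3484
Step 2: Gradient step.
x_raw = -1.7749 - 0.15*-25.6494 = 2.0725
y_raw = -0.3914 - 0.15*-6.3484 = 0.5609
Step 3: Project onto [-3, 4].
x_proj = clip(2.0725) = 2.0725
y_proj = clip(0.5609) = 0.5609
Step 4: Evaluate f.
f(2.0725, 0.5609) = -19.5015


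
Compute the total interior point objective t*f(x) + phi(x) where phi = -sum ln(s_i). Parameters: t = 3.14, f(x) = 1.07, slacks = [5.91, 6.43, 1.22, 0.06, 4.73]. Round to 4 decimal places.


Step 1: Compute log-barrier.
ln values: [1.7766, 1.861, 0.1989, -2.8134, 1.5539]
phi = -(1.7766 + 1.861 + 0.1989 - 2.8134 + 1.5539) = -2.577
Step 2: Compute augmented objective.
t*f(x) = 3.14*1.07 = 3.3598
Total = 3.3598 - 2.577 = 0.7828


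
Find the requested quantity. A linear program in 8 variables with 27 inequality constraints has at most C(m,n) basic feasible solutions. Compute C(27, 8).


Each vertex corresponds to some choice of n active constraints out of m, so the number of vertices is at most C(m, n) = m! / (n!(m-n)!).
m = 27, n = 8
Numerator: 27 * 26 * 25 * 24 * 23 * 22 * 21 * 20
Denominator: 8! = 40320
C(27, 8) = 2220075


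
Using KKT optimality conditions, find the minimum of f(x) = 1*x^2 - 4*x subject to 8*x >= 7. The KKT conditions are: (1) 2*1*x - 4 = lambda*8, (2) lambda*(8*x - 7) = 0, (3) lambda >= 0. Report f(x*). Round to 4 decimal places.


Step 1: Try lambda = 0 (constraint inactive).
Stationarity: 2*1*x - 4 = 0
x* = 4/(2*1) = 2.0
Check constraint: 8*2.0 = 16.0 >= 7 -- satisfied.
Step 2: Compute optimal value.
f(x*) = 1*2.0^2 - 4*2.0 = -4.0


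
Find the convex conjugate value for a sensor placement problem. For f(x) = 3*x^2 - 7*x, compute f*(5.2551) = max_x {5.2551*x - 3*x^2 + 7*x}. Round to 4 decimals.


f*(y) = sup_x {y*x - a*x^2 - b*x} = sup_x {(y-b)*x - a*x^2}
FOC: (y - b) - 2a*x = 0 => x* = (y - b)/(2a)
x* = (5.2551 + 7)/(2*3) = 2.0425
f*(5.2551) = (y-b)^2/(4a) = (5.2551 + 7)^2/(4*3)
= 150.1875/12 = 12.5156


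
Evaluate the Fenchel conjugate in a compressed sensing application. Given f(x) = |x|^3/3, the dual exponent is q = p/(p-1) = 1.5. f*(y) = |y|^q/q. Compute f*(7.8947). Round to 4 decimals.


The conjugate exponent q satisfies 1/p + 1/q = 1.
p = 3, so q = 3/(3 - 1) = 1.5
|y|^q = 7.8947^1.5 = 22.1821
f*(7.8947) = 22.1821 / 1.5 = 14.7881


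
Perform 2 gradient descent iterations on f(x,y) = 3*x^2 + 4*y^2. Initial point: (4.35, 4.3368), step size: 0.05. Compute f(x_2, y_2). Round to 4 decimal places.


Gradient descent on f(x,y) = 3*x^2 + 4*y^2.
Starting point: (4.35, 4.3368), alpha = 0.05
Step 1: grad_x = 2*3*4.35 = 26.1, grad_y = 2*4*4.3368 = 34.6944
  x_1 = 4.35 - 0.05*26.1 = 3.045
  y_1 = 4.3368 - 0.05*34.6944 = 2.6021
Step 2: grad_x = 2*3*3.045 = 18.27, grad_y = 2*4*2.6021 = 20.8166
  x_2 = 3.045 - 0.05*18.27 = 2.1315
  y_2 = 2.6021 - 0.05*20.8166 = 1.5612
f(2.1315, 1.5612) = 3*2.1315^2 + 4*1.5612^2 = 23.3799


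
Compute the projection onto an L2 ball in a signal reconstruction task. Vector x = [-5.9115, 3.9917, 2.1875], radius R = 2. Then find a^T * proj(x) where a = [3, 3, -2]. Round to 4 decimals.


Step 1: Compute ||x|| (intermediates to 6 decimals).
||x|| = sqrt((-5.9115)^2 + 3.9917^2 + 2.1875^2) = 7.460875
Step 2: Project.
Since ||x|| > R, scale = R/||x|| = 2/7.460875 = 0.268065, proj(x) = scale * x
proj(x) = [-1.584666, 1.070035, 0.586392]
Step 3: Dot product.
a^T * proj(x) = 3*(-1.584666) + 3*1.070035 - 2*0.586392 = -2.7167


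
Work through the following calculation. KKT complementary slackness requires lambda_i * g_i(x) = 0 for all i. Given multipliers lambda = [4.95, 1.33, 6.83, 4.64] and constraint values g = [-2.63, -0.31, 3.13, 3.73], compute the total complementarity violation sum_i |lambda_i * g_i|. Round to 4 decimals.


KKT complementary slackness check:
lambda_1 * g_1 = 4.95 * -2.63 = -13.0185
lambda_2 * g_2 = 1.33 * -0.31 = -0.4123
lambda_3 * g_3 = 6.83 * 3.13 = 21.3779
lambda_4 * g_4 = 4.64 * 3.73 = 17.3072
Total violation = 13.0185 + 0.4123 + 21.3779 + 17.3072 = 52.1159


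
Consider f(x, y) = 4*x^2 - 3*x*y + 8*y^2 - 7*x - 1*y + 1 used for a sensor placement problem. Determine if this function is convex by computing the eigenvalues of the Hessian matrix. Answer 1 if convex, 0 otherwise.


The Hessian of f(x,y) = 4*x^2 - 3*x*y + 8*y^2 - 7*x - 1*y + 1 is:
H = [[8, -3], [-3, 16]]
Trace = 8 + 16 = 24
Determinant = 8*16 - (-3)^2 = 119
Discriminant = (24)^2 - 4*119 = 100.0
Eigenvalues: lambda_1 = 7.0, lambda_2 = 17.0
The function is convex.

1


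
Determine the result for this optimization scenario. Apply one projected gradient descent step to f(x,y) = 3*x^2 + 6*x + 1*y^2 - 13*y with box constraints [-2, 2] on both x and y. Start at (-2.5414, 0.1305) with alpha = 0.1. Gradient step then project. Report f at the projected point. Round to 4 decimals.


Step 1: Compute gradient at (-2.5414, 0.1305).
grad_x = 2*3*-2.5414 + 6 = -9.2484
grad_y = 2*1*0.1305 - 13 = -12.739
Step 2: Gradient step.
x_raw = -2.5414 - 0.1*-9.2484 = -1.6166
y_raw = 0.1305 - 0.1*-12.739 = 1.4044
Step 3: Project onto [-2, 2].
x_proj = clip(-1.6166) = -1.6166
y_proj = clip(1.4044) = 1.4044
Step 4: Evaluate f.
f(-1.6166, 1.4044) = -18.1444


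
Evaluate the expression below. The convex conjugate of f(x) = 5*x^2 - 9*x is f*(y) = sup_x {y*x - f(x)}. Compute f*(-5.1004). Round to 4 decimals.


f*(y) = sup_x {y*x - a*x^2 - b*x} = sup_x {(y-b)*x - a*x^2}
FOC: (y - b) - 2a*x = 0 => x* = (y - b)/(2a)
x* = (-5.1004 + 9)/(2*5) = 0.39
f*(-5.1004) = (y-b)^2/(4a) = (-5.1004 + 9)^2/(4*5)
= 15.2069/20 = 0.7603


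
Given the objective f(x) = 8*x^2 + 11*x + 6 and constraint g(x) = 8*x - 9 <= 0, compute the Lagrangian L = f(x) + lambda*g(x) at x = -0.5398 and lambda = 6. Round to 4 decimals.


Step 1: Evaluate f(x).
f(-0.5398) = 8*(-0.5398)^2 + 11*(-0.5398) + 6 = 2.3933
Step 2: Evaluate g(x).
g(-0.5398) = 8*-0.5398 - 9 = -13.3184
Step 3: Compute Lagrangian.
L = 2.3933 + 6*-13.3184 = -77.5171


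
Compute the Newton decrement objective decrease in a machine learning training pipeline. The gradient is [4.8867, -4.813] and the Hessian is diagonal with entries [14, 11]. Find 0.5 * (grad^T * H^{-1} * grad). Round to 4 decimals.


Step 1: H is diagonal, so H^(-1) * g = [0.3491, -0.4375].
Step 2: g^T H^(-1) g = sum_i g_i^2 / H_ii
  = (4.8867)^2/14 + (-4.813)^2/11
  = 1.7057 + 2.1059 = 3.8116
Step 3: Objective decrease = 0.5 * g^T H^(-1) g = 1.9058


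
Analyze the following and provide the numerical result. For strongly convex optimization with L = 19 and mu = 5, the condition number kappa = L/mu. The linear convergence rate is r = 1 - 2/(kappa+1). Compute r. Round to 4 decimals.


Step 1: Compute the condition number.
kappa = L/mu = 19/5 = 3.8
Step 2: Compute the convergence rate.
r = 1 - 2/(kappa + 1) = 1 - 2*mu/(L + mu) = (L - mu)/(L + mu) = 14/24 = 0.5833


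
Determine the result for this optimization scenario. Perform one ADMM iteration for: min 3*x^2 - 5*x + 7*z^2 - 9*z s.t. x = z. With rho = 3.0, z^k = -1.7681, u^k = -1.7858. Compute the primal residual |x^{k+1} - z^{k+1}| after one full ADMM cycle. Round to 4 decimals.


ADMM iteration with rho = 3.0, z^k = -1.7681, u^k = -1.7858
Step 1: x-update.
Minimize 3*x^2 - 5*x + (3.0/2)*(x + 1.7681 - 1.7858)^2
FOC: (2*3 + 3.0)*x = 5 + 3.0*(-1.7681 + 1.7858)
x^{k+1} = 0.5615
Step 2: z-update.
Minimize 7*z^2 - 9*z + (3.0/2)*(0.5615 - z - 1.7858)^2
FOC: (2*7 + 3.0)*z = 9 + 3.0*(0.5615 - 1.7858)
z^{k+1} = 0.3134
Step 3: u-update.
u^{k+1} = -1.7858 + 0.5615 - 0.3134 = -1.5377
Step 4: Primal residual = |0.5615 - 0.3134| = 0.2481


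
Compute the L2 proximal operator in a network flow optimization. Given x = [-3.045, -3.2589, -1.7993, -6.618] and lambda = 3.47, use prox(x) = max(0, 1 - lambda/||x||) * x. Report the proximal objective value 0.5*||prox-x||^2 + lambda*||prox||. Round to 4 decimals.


Step 1: Compute ||x||.
||x|| = 8.1809
Step 2: Compute scaling factor.
scale = max(0, 1 - 3.47/8.1809) = 0.5758
Step 3: prox(x) = [-1.7534, -1.8766, -1.0361, -3.8109]
||prox(x)|| = 4.7109
Step 4: Proximal objective.
0.5*||prox-x||^2 = 6.0205
lambda*||prox|| = 16.3468
Total = 22.3674


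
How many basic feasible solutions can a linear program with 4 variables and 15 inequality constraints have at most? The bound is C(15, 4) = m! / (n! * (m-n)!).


Each vertex corresponds to some choice of n active constraints out of m, so the number of vertices is at most C(m, n) = m! / (n!(m-n)!).
m = 15, n = 4
Numerator: 15 * 14 * 13 * 12
Denominator: 4! = 24
C(15, 4) = 1365


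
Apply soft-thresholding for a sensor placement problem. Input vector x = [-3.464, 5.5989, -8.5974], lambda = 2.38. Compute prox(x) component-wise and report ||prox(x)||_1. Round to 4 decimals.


Soft-thresholding with lambda = 2.38:
prox(-3.464) = sign(-3.464)*max(|-3.464| - 2.38, 0) = -1.084
prox(5.5989) = sign(5.5989)*max(|5.5989| - 2.38, 0) = 3.2189
prox(-8.5974) = sign(-8.5974)*max(|-8.5974| - 2.38, 0) = -6.2174
prox(x) = [-1.084, 3.2189, -6.2174]
||prox(x)||_1 = 1.084 + 3.2189 + 6.2174 = 10.5203


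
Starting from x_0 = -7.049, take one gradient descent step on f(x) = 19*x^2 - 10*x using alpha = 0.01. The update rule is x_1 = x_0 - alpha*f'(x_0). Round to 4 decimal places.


We compute the gradient at x_0 and apply the update.
f'(x) = 38*x - 10
f'(-7.049) = 38*-7.049 - 10 = -277.862
x_1 = -7.049 - 0.01*-277.862 = -4.2704


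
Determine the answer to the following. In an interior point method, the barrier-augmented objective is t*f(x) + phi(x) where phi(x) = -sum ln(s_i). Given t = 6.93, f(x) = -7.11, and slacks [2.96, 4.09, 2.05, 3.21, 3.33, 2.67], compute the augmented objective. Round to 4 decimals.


Step 1: Compute log-barrier.
ln values: [1.0852, 1.4085, 0.7178, 1.1663, 1.203, 0.9821]
phi = -(1.0852 + 1.4085 + 0.7178 + 1.1663 + 1.203 + 0.9821) = -6.5629
Step 2: Compute augmented objective.
t*f(x) = 6.93*-7.11 = -49.2723
Total = -49.2723 - 6.5629 = -55.8352


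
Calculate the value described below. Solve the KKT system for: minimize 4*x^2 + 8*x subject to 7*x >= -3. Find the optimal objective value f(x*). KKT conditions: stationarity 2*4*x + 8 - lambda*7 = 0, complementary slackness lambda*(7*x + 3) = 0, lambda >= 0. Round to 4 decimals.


Step 1: Try lambda = 0 (constraint inactive).
x_unc = -8/(2*4) = -1.0
Check: 7*-1.0 = -7.0 < -3 -- violated!
Step 2: Constraint must be active: 7*x = -3
x* = -3/7 = -0.4286 (rounded; the exact value -3/7 is used below)
lambda = (2*4*(-3/7) + 8)/7 = 0.6531
Step 3: Compute optimal value.
f(x*) = 4*(-3/7)^2 + 8*(-3/7) = -2.6939


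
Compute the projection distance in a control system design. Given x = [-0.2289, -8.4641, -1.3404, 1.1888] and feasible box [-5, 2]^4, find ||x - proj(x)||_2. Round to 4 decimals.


Project each component onto [-5, 2].
clip(-0.2289) = -0.2289, clip(-8.4641) = -5.0, clip(-1.3404) = -1.3404, clip(1.1888) = 1.1888
Projection = [-0.2289, -5.0, -1.3404, 1.1888]
Squared diffs: [0.0, 12.0, 0.0, 0.0]
Distance = sqrt(12.0) = 3.4641


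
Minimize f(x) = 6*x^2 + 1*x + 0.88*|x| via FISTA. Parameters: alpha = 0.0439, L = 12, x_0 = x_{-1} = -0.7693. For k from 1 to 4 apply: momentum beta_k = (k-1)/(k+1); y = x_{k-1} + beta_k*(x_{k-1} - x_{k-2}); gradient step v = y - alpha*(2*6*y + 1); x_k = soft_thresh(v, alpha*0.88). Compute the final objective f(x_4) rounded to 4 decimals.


FISTA on f(x) = 6*x^2 + 1*x + 0.88*|x|
L = 12, alpha = 0.0439
Iteration 1: beta = 0.0, y = -0.7693 + 0.0*(-0.7693 + 0.7693) = -0.7693
  grad(y) = -8.2316, v = y - alpha*grad = -0.4079
  prox(v) = soft_thresh(-0.4079, 0.0386) = -0.3693
Iteration 2: beta = 0.3333, y = -0.3693 + 0.3333*(-0.3693 + 0.7693) = -0.236
  grad(y) = -1.8316, v = y - alpha*grad = -0.1556
  prox(v) = soft_thresh(-0.1556, 0.0386) = -0.1169
Iteration 3: beta = 0.5, y = -0.1169 + 0.5*(-0.1169 + 0.3693) = 0.0093
  grad(y) = 1.1111, v = y - alpha*grad = -0.0395
  prox(v) = soft_thresh(-0.0395, 0.0386) = -0.0009
Iteration 4: beta = 0.6, y = -0.0009 + 0.6*(-0.0009 + 0.1169) = 0.0687
  grad(y) = 1.8249, v = y - alpha*grad = -0.0114
  prox(v) = soft_thresh(-0.0114, 0.0386) = 0.0
f(x_4) = 6*0.0^2 + 1*0.0 + 0.88*|0.0| = 0.0


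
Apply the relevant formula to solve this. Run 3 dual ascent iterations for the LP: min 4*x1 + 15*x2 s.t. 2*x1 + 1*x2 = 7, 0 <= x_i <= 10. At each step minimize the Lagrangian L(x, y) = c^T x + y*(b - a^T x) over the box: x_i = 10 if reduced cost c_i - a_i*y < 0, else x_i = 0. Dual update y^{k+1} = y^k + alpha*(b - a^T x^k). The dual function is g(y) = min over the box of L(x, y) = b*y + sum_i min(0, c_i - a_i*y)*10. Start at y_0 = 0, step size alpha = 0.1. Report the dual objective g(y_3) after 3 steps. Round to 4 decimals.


Dual ascent for LP: min 4*x1 + 15*x2, 2*x1 + 1*x2 = 7, 0 <= x_i <= 10
Step 1: y^k = 0.0, reduced costs: (4.0, 15.0)
  x^k = (0.0, 0.0), subgradient = b - a^T x = 7.0
  y^{k+1} = 0.0 + 0.1*7.0 = 0.7
Step 2: y^k = 0.7, reduced costs: (2.6, 14.3)
  x^k = (0.0, 0.0), subgradient = b - a^T x = 7.0
  y^{k+1} = 0.7 + 0.1*7.0 = 1.4
Step 3: y^k = 1.4, reduced costs: (1.2, 13.6)
  x^k = (0.0, 0.0), subgradient = b - a^T x = 7.0
  y^{k+1} = 1.4 + 0.1*7.0 = 2.1
Dual objective at y_3 = 2.1: reduced costs (-0.2, 12.9), box minimizer x = (10.0, 0.0)
g(y_3) = b*y + (c1 - a1*y)*x1 + (c2 - a2*y)*x2 = 7*2.1 + (-0.2)*10.0 + 12.9*0.0 = 14.7 - 2.0 + 0.0 = 12.7


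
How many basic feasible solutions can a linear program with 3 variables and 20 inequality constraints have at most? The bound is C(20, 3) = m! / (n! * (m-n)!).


Each vertex corresponds to some choice of n active constraints out of m, so the number of vertices is at most C(m, n) = m! / (n!(m-n)!).
m = 20, n = 3
Numerator: 20 * 19 * 18
Denominator: 3! = 6
C(20, 3) = 1140


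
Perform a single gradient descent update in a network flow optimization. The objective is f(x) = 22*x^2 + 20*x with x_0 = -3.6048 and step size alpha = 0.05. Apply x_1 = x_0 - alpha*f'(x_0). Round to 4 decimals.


We compute the gradient at x_0 and apply the update.
f'(x) = 44*x + 20
f'(-3.6048) = 44*-3.6048 + 20 = -138.6112
x_1 = -3.6048 - 0.05*-138.6112 = 3.3258


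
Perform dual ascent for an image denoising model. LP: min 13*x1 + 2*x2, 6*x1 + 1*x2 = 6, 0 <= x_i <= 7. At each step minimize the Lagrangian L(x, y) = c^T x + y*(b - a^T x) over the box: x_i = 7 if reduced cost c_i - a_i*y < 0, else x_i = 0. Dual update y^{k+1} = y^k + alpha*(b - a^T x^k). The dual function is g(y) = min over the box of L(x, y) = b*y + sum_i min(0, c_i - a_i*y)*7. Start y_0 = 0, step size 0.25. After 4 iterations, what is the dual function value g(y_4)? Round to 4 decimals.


Dual ascent for LP: min 13*x1 + 2*x2, 6*x1 + 1*x2 = 6, 0 <= x_i <= 7
Step 1: y^k = 0.0, reduced costs: (13.0, 2.0)
  x^k = (0.0, 0.0), subgradient = b - a^T x = 6.0
  y^{k+1} = 0.0 + 0.25*6.0 = 1.5
Step 2: y^k = 1.5, reduced costs: (4.0, 0.5)
  x^k = (0.0, 0.0), subgradient = b - a^T x = 6.0
  y^{k+1} = 1.5 + 0.25*6.0 = 3.0
Step 3: y^k = 3.0, reduced costs: (-5.0, -1.0)
  x^k = (7.0, 7.0), subgradient = b - a^T x = -43.0
  y^{k+1} = 3.0 + 0.25*-43.0 = -7.75
Step 4: y^k = -7.75, reduced costs: (59.5, 9.75)
  x^k = (0.0, 0.0), subgradient = b - a^T x = 6.0
  y^{k+1} = -7.75 + 0.25*6.0 = -6.25
Dual objective at y_4 = -6.25: reduced costs (50.5, 8.25), box minimizer x = (0.0, 0.0)
g(y_4) = b*y + (c1 - a1*y)*x1 + (c2 - a2*y)*x2 = 6*(-6.25) + 50.5*0.0 + 8.25*0.0 = -37.5 + 0.0 + 0.0 = -37.5


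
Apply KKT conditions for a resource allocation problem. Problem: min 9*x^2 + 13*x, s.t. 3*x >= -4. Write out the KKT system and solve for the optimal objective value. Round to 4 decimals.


Step 1: Try lambda = 0 (constraint inactive).
Stationarity: 2*9*x + 13 = 0
x* = -13/(2*9) = -13/18 = -0.7222 (rounded; the exact value -13/18 is used below)
Check constraint: 3*-0.7222 = -2.1666 >= -4 -- satisfied.
Step 2: Compute optimal value.
f(x*) = 9*(-13/18)^2 + 13*(-13/18) = -4.6944


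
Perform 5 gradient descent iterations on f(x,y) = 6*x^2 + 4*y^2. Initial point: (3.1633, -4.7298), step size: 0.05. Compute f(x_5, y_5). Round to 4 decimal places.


Gradient descent on f(x,y) = 6*x^2 + 4*y^2.
Starting point: (3.1633, -4.7298), alpha = 0.05
Step 1: grad_x = 2*6*3.1633 = 37.9596, grad_y = 2*4*-4.7298 = -37.8384
  x_1 = 3.1633 - 0.05*37.9596 = 1.2653
  y_1 = -4.7298 - 0.05*-37.8384 = -2.8379
Step 2: grad_x = 2*6*1.2653 = 15.1838, grad_y = 2*4*-2.8379 = -22.703
  x_2 = 1.2653 - 0.05*15.1838 = 0.5061
  y_2 = -2.8379 - 0.05*-22.703 = -1.7027
Step 3: grad_x = 2*6*0.5061 = 6.0735, grad_y = 2*4*-1.7027 = -13.6218
  x_3 = 0.5061 - 0.05*6.0735 = 0.2025
  y_3 = -1.7027 - 0.05*-13.6218 = -1.0216
Step 4: grad_x = 2*6*0.2025 = 2.4294, grad_y = 2*4*-1.0216 = -8.1731
  x_4 = 0.2025 - 0.05*2.4294 = 0.081
  y_4 = -1.0216 - 0.05*-8.1731 = -0.613
Step 5: grad_x = 2*6*0.081 = 0.9718, grad_y = 2*4*-0.613 = -4.9039
  x_5 = 0.081 - 0.05*0.9718 = 0.0324
  y_5 = -0.613 - 0.05*-4.9039 = -0.3678
f(0.0324, -0.3678) = 6*0.0324^2 + 4*(-0.3678)^2 = 0.5474


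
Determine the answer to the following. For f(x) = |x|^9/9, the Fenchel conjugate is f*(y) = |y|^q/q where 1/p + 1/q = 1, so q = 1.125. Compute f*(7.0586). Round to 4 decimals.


The conjugate exponent q satisfies 1/p + 1/q = 1.
p = 9, so q = 9/(9 - 1) = 1.125
|y|^q = 7.0586^1.125 = 9.0117
f*(7.0586) = 9.0117 / 1.125 = 8.0104


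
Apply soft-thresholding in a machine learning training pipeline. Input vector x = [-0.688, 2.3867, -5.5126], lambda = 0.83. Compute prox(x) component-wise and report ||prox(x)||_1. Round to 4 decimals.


Soft-thresholding with lambda = 0.83:
prox(-0.688) = sign(-0.688)*max(|-0.688| - 0.83, 0) = 0.0
prox(2.3867) = sign(2.3867)*max(|2.3867| - 0.83, 0) = 1.5567
prox(-5.5126) = sign(-5.5126)*max(|-5.5126| - 0.83, 0) = -4.6826
prox(x) = [0.0, 1.5567, -4.6826]
||prox(x)||_1 = 0.0 + 1.5567 + 4.6826 = 6.2393


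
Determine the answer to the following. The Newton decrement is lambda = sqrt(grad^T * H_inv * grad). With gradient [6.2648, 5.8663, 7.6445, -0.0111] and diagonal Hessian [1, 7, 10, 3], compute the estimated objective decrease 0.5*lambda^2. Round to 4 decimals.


Step 1: H is diagonal, so H^(-1) * g = [6.2648, 0.838, 0.7645, -0.0037].
Step 2: g^T H^(-1) g = sum_i g_i^2 / H_ii
  = (6.2648)^2/1 + (5.8663)^2/7 + (7.6445)^2/10 + (-0.0111)^2/3
  = 39.2477 + 4.9162 + 5.8438 + 0.0 = 50.0078
Step 3: Objective decrease = 0.5 * g^T H^(-1) g = 25.0039


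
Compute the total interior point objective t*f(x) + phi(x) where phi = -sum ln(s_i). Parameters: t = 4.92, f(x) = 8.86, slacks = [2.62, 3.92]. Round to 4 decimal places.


Step 1: Compute log-barrier.
ln values: [0.9632, 1.3661]
phi = -(0.9632 + 1.3661) = -2.3293
Step 2: Compute augmented objective.
t*f(x) = 4.92*8.86 = 43.5912
Total = 43.5912 - 2.3293 = 41.2619


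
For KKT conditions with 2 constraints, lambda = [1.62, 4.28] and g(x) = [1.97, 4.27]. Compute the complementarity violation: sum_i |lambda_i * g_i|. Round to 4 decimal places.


KKT complementary slackness check:
lambda_1 * g_1 = 1.62 * 1.97 = 3.1914
lambda_2 * g_2 = 4.28 * 4.27 = 18.2756
Total violation = 3.1914 + 18.2756 = 21.467


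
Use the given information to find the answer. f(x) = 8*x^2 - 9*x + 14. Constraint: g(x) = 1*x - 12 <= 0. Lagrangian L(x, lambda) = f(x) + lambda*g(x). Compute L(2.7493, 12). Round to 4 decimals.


Step 1: Evaluate f(x).
f(2.7493) = 8*2.7493^2 - 9*2.7493 + 14 = 49.7255
Step 2: Evaluate g(x).
g(2.7493) = 1*2.7493 - 12 = -9.2507
Step 3: Compute Lagrangian.
L = 49.7255 + 12*-9.2507 = -61.2829


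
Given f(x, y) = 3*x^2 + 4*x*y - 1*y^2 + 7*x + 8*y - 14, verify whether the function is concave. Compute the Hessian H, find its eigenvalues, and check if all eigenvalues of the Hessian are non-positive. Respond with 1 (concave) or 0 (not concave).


The Hessian of f(x,y) = 3*x^2 + 4*x*y - 1*y^2 + 7*x + 8*y - 14 is:
H = [[6, 4], [4, -2]]
Trace = 6 - 2 = 4
Determinant = 6*-2 - (4)^2 = -28
Discriminant = (4)^2 - 4*-28 = 128.0
Eigenvalues: lambda_1 = -3.6569, lambda_2 = 7.6569
The function is not concave.

0


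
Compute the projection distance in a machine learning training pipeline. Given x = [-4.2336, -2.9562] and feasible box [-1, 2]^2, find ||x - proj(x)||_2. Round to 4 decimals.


Project each component onto [-1, 2].
clip(-4.2336) = -1.0, clip(-2.9562) = -1.0
Projection = [-1.0, -1.0]
Squared diffs: [10.4562, 3.8267]
Distance = sqrt(14.2829) = 3.7793


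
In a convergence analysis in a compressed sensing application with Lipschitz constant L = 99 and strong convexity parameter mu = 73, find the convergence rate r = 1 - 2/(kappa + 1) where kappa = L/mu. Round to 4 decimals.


Step 1: Compute the condition number.
kappa = L/mu = 99/73 = 1.3562
Step 2: Compute the convergence rate.
r = 1 - 2/(kappa + 1) = 1 - 2*mu/(L + mu) = (L - mu)/(L + mu) = 26/172 = 0.1512


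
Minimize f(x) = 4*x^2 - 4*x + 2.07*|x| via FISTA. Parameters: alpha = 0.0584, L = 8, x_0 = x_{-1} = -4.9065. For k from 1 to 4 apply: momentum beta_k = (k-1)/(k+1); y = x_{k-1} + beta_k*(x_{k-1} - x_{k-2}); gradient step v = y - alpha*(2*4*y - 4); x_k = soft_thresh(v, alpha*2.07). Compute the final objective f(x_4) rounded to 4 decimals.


FISTA on f(x) = 4*x^2 - 4*x + 2.07*|x|
L = 8, alpha = 0.0584
Iteration 1: beta = 0.0, y = -4.9065 + 0.0*(-4.9065 + 4.9065) = -4.9065
  grad(y) = -43.252, v = y - alpha*grad = -2.3806
  prox(v) = soft_thresh(-2.3806, 0.1209) = -2.2597
Iteration 2: beta = 0.3333, y = -2.2597 + 0.3333*(-2.2597 + 4.9065) = -1.3774
  grad(y) = -15.0194, v = y - alpha*grad = -0.5003
  prox(v) = soft_thresh(-0.5003, 0.1209) = -0.3794
Iteration 3: beta = 0.5, y = -0.3794 + 0.5*(-0.3794 + 2.2597) = 0.5607
  grad(y) = 0.4859, v = y - alpha*grad = 0.5324
  prox(v) = soft_thresh(0.5324, 0.1209) = 0.4115
Iteration 4: beta = 0.6, y = 0.4115 + 0.6*(0.4115 + 0.3794) = 0.886
  grad(y) = 3.088, v = y - alpha*grad = 0.7057
  prox(v) = soft_thresh(0.7057, 0.1209) = 0.5848
f(x_4) = 4*0.5848^2 - 4*0.5848 + 2.07*|0.5848| = 0.2392


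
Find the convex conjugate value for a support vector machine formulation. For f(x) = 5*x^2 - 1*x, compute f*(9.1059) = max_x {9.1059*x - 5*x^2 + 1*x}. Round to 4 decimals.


f*(y) = sup_x {y*x - a*x^2 - b*x} = sup_x {(y-b)*x - a*x^2}
FOC: (y - b) - 2a*x = 0 => x* = (y - b)/(2a)
x* = (9.1059 + 1)/(2*5) = 1.0106
f*(9.1059) = (y-b)^2/(4a) = (9.1059 + 1)^2/(4*5)
= 102.1292/20 = 5.1065


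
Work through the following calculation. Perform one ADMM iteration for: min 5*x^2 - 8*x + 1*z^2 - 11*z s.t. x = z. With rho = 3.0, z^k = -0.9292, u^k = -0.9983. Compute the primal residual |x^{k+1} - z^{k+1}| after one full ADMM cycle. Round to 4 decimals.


ADMM iteration with rho = 3.0, z^k = -0.9292, u^k = -0.9983
Step 1: x-update.
Minimize 5*x^2 - 8*x + (3.0/2)*(x + 0.9292 - 0.9983)^2
FOC: (2*5 + 3.0)*x = 8 + 3.0*(-0.9292 + 0.9983)
x^{k+1} = 0.6313
Step 2: z-update.
Minimize 1*z^2 - 11*z + (3.0/2)*(0.6313 - z - 0.9983)^2
FOC: (2*1 + 3.0)*z = 11 + 3.0*(0.6313 - 0.9983)
z^{k+1} = 1.9798
Step 3: u-update.
u^{k+1} = -0.9983 + 0.6313 - 1.9798 = -2.3468
Step 4: Primal residual = |0.6313 - 1.9798| = 1.3485


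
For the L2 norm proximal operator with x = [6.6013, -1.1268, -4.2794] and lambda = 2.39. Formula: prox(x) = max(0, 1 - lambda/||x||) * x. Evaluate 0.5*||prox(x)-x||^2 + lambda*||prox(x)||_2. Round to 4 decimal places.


Step 1: Compute ||x||.
||x|| = 7.9473
Step 2: Compute scaling factor.
scale = max(0, 1 - 2.39/7.9473) = 0.6993
Step 3: prox(x) = [4.6161, -0.7879, -2.9925]
||prox(x)|| = 5.5573
Step 4: Proximal objective.
0.5*||prox-x||^2 = 2.8561
lambda*||prox|| = 13.2819
Total = 16.1381


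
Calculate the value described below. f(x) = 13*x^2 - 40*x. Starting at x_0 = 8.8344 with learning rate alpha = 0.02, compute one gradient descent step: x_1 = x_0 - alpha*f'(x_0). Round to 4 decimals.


We compute the gradient at x_0 and apply the update.
f'(x) = 26*x - 40
f'(8.8344) = 26*8.8344 - 40 = 189.6944
x_1 = 8.8344 - 0.02*189.6944 = 5.0405


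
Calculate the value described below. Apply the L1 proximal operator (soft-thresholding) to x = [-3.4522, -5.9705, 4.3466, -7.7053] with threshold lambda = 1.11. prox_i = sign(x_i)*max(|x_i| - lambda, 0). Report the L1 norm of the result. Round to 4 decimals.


Soft-thresholding with lambda = 1.11:
prox(-3.4522) = sign(-3.4522)*max(|-3.4522| - 1.11, 0) = -2.3422
prox(-5.9705) = sign(-5.9705)*max(|-5.9705| - 1.11, 0) = -4.8605
prox(4.3466) = sign(4.3466)*max(|4.3466| - 1.11, 0) = 3.2366
prox(-7.7053) = sign(-7.7053)*max(|-7.7053| - 1.11, 0) = -6.5953
prox(x) = [-2.3422, -4.8605, 3.2366, -6.5953]
||prox(x)||_1 = 2.3422 + 4.8605 + 3.2366 + 6.5953 = 17.0346


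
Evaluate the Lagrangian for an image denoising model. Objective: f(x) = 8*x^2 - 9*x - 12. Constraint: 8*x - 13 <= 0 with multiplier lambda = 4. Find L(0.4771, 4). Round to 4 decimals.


Step 1: Evaluate f(x).
f(0.4771) = 8*0.4771^2 - 9*0.4771 - 12 = -14.4729
Step 2: Evaluate g(x).
g(0.4771) = 8*0.4771 - 13 = -9.1832
Step 3: Compute Lagrangian.
L = -14.4729 + 4*-9.1832 = -51.2057
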